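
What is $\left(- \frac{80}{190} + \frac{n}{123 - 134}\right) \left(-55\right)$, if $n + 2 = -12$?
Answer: $- \frac{890}{19} \approx -46.842$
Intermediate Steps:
$n = -14$ ($n = -2 - 12 = -14$)
$\left(- \frac{80}{190} + \frac{n}{123 - 134}\right) \left(-55\right) = \left(- \frac{80}{190} - \frac{14}{123 - 134}\right) \left(-55\right) = \left(\left(-80\right) \frac{1}{190} - \frac{14}{-11}\right) \left(-55\right) = \left(- \frac{8}{19} - - \frac{14}{11}\right) \left(-55\right) = \left(- \frac{8}{19} + \frac{14}{11}\right) \left(-55\right) = \frac{178}{209} \left(-55\right) = - \frac{890}{19}$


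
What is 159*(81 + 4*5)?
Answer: 16059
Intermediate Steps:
159*(81 + 4*5) = 159*(81 + 20) = 159*101 = 16059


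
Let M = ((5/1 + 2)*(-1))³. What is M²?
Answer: 117649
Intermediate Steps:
M = -343 (M = ((5*1 + 2)*(-1))³ = ((5 + 2)*(-1))³ = (7*(-1))³ = (-7)³ = -343)
M² = (-343)² = 117649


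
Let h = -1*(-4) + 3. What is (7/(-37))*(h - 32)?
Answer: 175/37 ≈ 4.7297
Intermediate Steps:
h = 7 (h = 4 + 3 = 7)
(7/(-37))*(h - 32) = (7/(-37))*(7 - 32) = (7*(-1/37))*(-25) = -7/37*(-25) = 175/37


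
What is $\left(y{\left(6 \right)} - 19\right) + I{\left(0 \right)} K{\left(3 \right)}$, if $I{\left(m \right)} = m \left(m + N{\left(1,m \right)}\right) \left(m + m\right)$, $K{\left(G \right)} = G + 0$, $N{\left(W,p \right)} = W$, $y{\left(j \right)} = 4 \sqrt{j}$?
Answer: $-19 + 4 \sqrt{6} \approx -9.202$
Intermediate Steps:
$K{\left(G \right)} = G$
$I{\left(m \right)} = 2 m^{2} \left(1 + m\right)$ ($I{\left(m \right)} = m \left(m + 1\right) \left(m + m\right) = m \left(1 + m\right) 2 m = 2 m^{2} \left(1 + m\right)$)
$\left(y{\left(6 \right)} - 19\right) + I{\left(0 \right)} K{\left(3 \right)} = \left(4 \sqrt{6} - 19\right) + 2 \cdot 0^{2} \left(1 + 0\right) 3 = \left(-19 + 4 \sqrt{6}\right) + 2 \cdot 0 \cdot 1 \cdot 3 = \left(-19 + 4 \sqrt{6}\right) + 0 \cdot 3 = \left(-19 + 4 \sqrt{6}\right) + 0 = -19 + 4 \sqrt{6}$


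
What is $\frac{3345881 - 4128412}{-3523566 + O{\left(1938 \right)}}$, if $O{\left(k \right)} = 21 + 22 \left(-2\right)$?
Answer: $\frac{782531}{3523589} \approx 0.22208$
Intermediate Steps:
$O{\left(k \right)} = -23$ ($O{\left(k \right)} = 21 - 44 = -23$)
$\frac{3345881 - 4128412}{-3523566 + O{\left(1938 \right)}} = \frac{3345881 - 4128412}{-3523566 - 23} = - \frac{782531}{-3523589} = \left(-782531\right) \left(- \frac{1}{3523589}\right) = \frac{782531}{3523589}$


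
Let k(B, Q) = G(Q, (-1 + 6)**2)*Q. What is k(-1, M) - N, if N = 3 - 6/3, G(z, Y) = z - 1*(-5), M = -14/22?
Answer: -457/121 ≈ -3.7769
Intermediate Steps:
M = -7/11 (M = -14*1/22 = -7/11 ≈ -0.63636)
G(z, Y) = 5 + z (G(z, Y) = z + 5 = 5 + z)
k(B, Q) = Q*(5 + Q) (k(B, Q) = (5 + Q)*Q = Q*(5 + Q))
N = 1 (N = 3 - 6*1/3 = 3 - 2 = 1)
k(-1, M) - N = -7*(5 - 7/11)/11 - 1*1 = -7/11*48/11 - 1 = -336/121 - 1 = -457/121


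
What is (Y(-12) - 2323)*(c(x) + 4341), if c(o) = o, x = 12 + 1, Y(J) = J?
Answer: -10166590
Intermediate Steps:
x = 13
(Y(-12) - 2323)*(c(x) + 4341) = (-12 - 2323)*(13 + 4341) = -2335*4354 = -10166590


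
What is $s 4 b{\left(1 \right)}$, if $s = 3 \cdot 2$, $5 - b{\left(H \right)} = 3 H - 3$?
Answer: $120$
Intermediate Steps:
$b{\left(H \right)} = 8 - 3 H$ ($b{\left(H \right)} = 5 - \left(3 H - 3\right) = 5 - \left(-3 + 3 H\right) = 8 - 3 H$)
$s = 6$
$s 4 b{\left(1 \right)} = 6 \cdot 4 \left(8 - 3\right) = 24 \left(8 - 3\right) = 24 \cdot 5 = 120$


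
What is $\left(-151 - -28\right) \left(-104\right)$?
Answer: $12792$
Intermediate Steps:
$\left(-151 - -28\right) \left(-104\right) = \left(-151 + 28\right) \left(-104\right) = \left(-123\right) \left(-104\right) = 12792$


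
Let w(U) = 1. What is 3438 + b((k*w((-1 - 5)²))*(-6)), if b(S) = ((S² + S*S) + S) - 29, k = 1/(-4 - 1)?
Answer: 85327/25 ≈ 3413.1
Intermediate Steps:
k = -⅕ (k = 1/(-5) = -⅕ ≈ -0.20000)
b(S) = -29 + S + 2*S² (b(S) = ((S² + S²) + S) - 29 = (2*S² + S) - 29 = (S + 2*S²) - 29 = -29 + S + 2*S²)
3438 + b((k*w((-1 - 5)²))*(-6)) = 3438 + (-29 - ⅕*1*(-6) + 2*(-⅕*1*(-6))²) = 3438 + (-29 - ⅕*(-6) + 2*(-⅕*(-6))²) = 3438 + (-29 + 6/5 + 2*(6/5)²) = 3438 + (-29 + 6/5 + 2*(36/25)) = 3438 + (-29 + 6/5 + 72/25) = 3438 - 623/25 = 85327/25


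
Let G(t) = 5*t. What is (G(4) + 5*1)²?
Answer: 625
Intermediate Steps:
(G(4) + 5*1)² = (5*4 + 5*1)² = (20 + 5)² = 25² = 625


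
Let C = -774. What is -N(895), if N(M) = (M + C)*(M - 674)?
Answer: -26741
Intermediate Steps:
N(M) = (-774 + M)*(-674 + M) (N(M) = (M - 774)*(M - 674) = (-774 + M)*(-674 + M))
-N(895) = -(521676 + 895**2 - 1448*895) = -(521676 + 801025 - 1295960) = -1*26741 = -26741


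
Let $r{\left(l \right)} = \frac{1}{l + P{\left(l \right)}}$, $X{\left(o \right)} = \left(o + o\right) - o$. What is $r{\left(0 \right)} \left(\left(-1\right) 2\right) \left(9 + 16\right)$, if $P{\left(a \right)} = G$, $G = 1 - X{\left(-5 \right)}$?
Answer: $- \frac{25}{3} \approx -8.3333$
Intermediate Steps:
$X{\left(o \right)} = o$ ($X{\left(o \right)} = 2 o - o = o$)
$G = 6$ ($G = 1 - -5 = 1 + 5 = 6$)
$P{\left(a \right)} = 6$
$r{\left(l \right)} = \frac{1}{6 + l}$ ($r{\left(l \right)} = \frac{1}{l + 6} = \frac{1}{6 + l}$)
$r{\left(0 \right)} \left(\left(-1\right) 2\right) \left(9 + 16\right) = \frac{\left(-1\right) 2}{6 + 0} \left(9 + 16\right) = \frac{1}{6} \left(-2\right) 25 = \left(- \frac{1}{3}\right) 25 = - \frac{25}{3}$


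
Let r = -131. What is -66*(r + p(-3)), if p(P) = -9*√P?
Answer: 8646 + 594*I*√3 ≈ 8646.0 + 1028.8*I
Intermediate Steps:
-66*(r + p(-3)) = -66*(-131 - 9*I*√3) = 8646 + 594*I*√3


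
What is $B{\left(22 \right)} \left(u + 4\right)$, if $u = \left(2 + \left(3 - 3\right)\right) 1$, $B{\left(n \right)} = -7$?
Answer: $-42$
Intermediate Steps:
$u = 2$ ($u = \left(2 + \left(3 - 3\right)\right) 1 = \left(2 + 0\right) 1 = 2 \cdot 1 = 2$)
$B{\left(22 \right)} \left(u + 4\right) = - 7 \left(2 + 4\right) = \left(-7\right) 6 = -42$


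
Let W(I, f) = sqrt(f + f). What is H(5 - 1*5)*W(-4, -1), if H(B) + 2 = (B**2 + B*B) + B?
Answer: -2*I*sqrt(2) ≈ -2.8284*I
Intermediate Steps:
W(I, f) = sqrt(2)*sqrt(f) (W(I, f) = sqrt(2*f) = sqrt(2)*sqrt(f))
H(B) = -2 + B + 2*B**2 (H(B) = -2 + ((B**2 + B*B) + B) = -2 + ((B**2 + B**2) + B) = -2 + (2*B**2 + B) = -2 + (B + 2*B**2) = -2 + B + 2*B**2)
H(5 - 1*5)*W(-4, -1) = (-2 + (5 - 1*5) + 2*(5 - 1*5)**2)*(sqrt(2)*sqrt(-1)) = (-2 + (5 - 5) + 2*(5 - 5)**2)*(sqrt(2)*I) = (-2 + 0 + 2*0**2)*(I*sqrt(2)) = (-2 + 0 + 2*0)*(I*sqrt(2)) = (-2 + 0 + 0)*(I*sqrt(2)) = -2*I*sqrt(2)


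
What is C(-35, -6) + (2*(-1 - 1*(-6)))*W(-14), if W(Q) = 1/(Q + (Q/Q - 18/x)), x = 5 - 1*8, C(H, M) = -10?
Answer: -80/7 ≈ -11.429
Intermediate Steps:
x = -3 (x = 5 - 8 = -3)
W(Q) = 1/(7 + Q) (W(Q) = 1/(Q + (Q/Q - 18/(-3))) = 1/(Q + (1 - 18*(-⅓))) = 1/(Q + (1 + 6)) = 1/(Q + 7) = 1/(7 + Q))
C(-35, -6) + (2*(-1 - 1*(-6)))*W(-14) = -10 + (2*(-1 - 1*(-6)))/(7 - 14) = -10 + (2*(-1 + 6))/(-7) = -10 + (2*5)*(-⅐) = -10 + 10*(-⅐) = -10 - 10/7 = -80/7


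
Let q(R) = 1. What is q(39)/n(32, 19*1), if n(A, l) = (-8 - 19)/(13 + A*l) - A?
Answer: -23/737 ≈ -0.031208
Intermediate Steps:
n(A, l) = -A - 27/(13 + A*l) (n(A, l) = -27/(13 + A*l) - A = -A - 27/(13 + A*l))
q(39)/n(32, 19*1) = 1/((-27 - 13*32 - 1*19*1*32²)/(13 + 32*(19*1))) = 1/((-27 - 416 - 1*19*1024)/(13 + 32*19)) = 1/((-27 - 416 - 19456)/(13 + 608)) = 1/(-19899/621) = 1/((1/621)*(-19899)) = 1/(-737/23) = 1*(-23/737) = -23/737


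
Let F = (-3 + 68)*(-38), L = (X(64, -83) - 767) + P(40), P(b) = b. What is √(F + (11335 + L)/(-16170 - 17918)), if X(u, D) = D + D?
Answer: I*√179404722161/8522 ≈ 49.702*I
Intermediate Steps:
X(u, D) = 2*D
L = -893 (L = (2*(-83) - 767) + 40 = (-166 - 767) + 40 = -933 + 40 = -893)
F = -2470 (F = 65*(-38) = -2470)
√(F + (11335 + L)/(-16170 - 17918)) = √(-2470 + (11335 - 893)/(-16170 - 17918)) = √(-2470 + 10442/(-34088)) = √(-2470 + 10442*(-1/34088)) = √(-2470 - 5221/17044) = √(-42103901/17044) = I*√179404722161/8522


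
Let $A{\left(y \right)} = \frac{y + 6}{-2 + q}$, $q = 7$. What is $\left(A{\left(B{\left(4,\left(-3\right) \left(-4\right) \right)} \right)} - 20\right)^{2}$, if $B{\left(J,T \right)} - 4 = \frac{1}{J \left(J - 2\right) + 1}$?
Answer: $\frac{654481}{2025} \approx 323.2$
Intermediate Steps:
$B{\left(J,T \right)} = 4 + \frac{1}{1 + J \left(-2 + J\right)}$ ($B{\left(J,T \right)} = 4 + \frac{1}{J \left(J - 2\right) + 1} = 4 + \frac{1}{J \left(-2 + J\right) + 1} = 4 + \frac{1}{1 + J \left(-2 + J\right)}$)
$A{\left(y \right)} = \frac{6}{5} + \frac{y}{5}$ ($A{\left(y \right)} = \frac{y + 6}{-2 + 7} = \frac{6 + y}{5} = \left(6 + y\right) \frac{1}{5} = \frac{6}{5} + \frac{y}{5}$)
$\left(A{\left(B{\left(4,\left(-3\right) \left(-4\right) \right)} \right)} - 20\right)^{2} = \left(\left(\frac{6}{5} + \frac{\frac{1}{1 + 4^{2} - 8} \left(5 - 32 + 4 \cdot 4^{2}\right)}{5}\right) - 20\right)^{2} = \left(\left(\frac{6}{5} + \frac{\frac{1}{1 + 16 - 8} \left(5 - 32 + 4 \cdot 16\right)}{5}\right) - 20\right)^{2} = \left(\left(\frac{6}{5} + \frac{\frac{1}{9} \left(5 - 32 + 64\right)}{5}\right) - 20\right)^{2} = \left(\left(\frac{6}{5} + \frac{\frac{1}{9} \cdot 37}{5}\right) - 20\right)^{2} = \left(\left(\frac{6}{5} + \frac{1}{5} \cdot \frac{37}{9}\right) - 20\right)^{2} = \left(\left(\frac{6}{5} + \frac{37}{45}\right) - 20\right)^{2} = \left(\frac{91}{45} - 20\right)^{2} = \left(- \frac{809}{45}\right)^{2} = \frac{654481}{2025}$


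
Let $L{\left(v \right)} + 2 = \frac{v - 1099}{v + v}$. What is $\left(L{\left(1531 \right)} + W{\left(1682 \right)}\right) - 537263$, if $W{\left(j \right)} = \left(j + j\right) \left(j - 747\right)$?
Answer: $\frac{3992963041}{1531} \approx 2.6081 \cdot 10^{6}$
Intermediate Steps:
$L{\left(v \right)} = -2 + \frac{-1099 + v}{2 v}$ ($L{\left(v \right)} = -2 + \frac{v - 1099}{v + v} = -2 + \frac{-1099 + v}{2 v}$)
$W{\left(j \right)} = 2 j \left(-747 + j\right)$
$\left(L{\left(1531 \right)} + W{\left(1682 \right)}\right) - 537263 = \left(\frac{-1099 - 4593}{2 \cdot 1531} + 2 \cdot 1682 \left(-747 + 1682\right)\right) - 537263 = \left(\frac{1}{2} \cdot \frac{1}{1531} \left(-1099 - 4593\right) + 2 \cdot 1682 \cdot 935\right) - 537263 = \left(\frac{1}{2} \cdot \frac{1}{1531} \left(-5692\right) + 3145340\right) - 537263 = \left(- \frac{2846}{1531} + 3145340\right) - 537263 = \frac{4815512694}{1531} - 537263 = \frac{3992963041}{1531}$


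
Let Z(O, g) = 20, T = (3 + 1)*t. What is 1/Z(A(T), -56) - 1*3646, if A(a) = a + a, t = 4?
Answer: -72919/20 ≈ -3645.9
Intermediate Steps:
T = 16 (T = (3 + 1)*4 = 4*4 = 16)
A(a) = 2*a
1/Z(A(T), -56) - 1*3646 = 1/20 - 1*3646 = 1/20 - 3646 = -72919/20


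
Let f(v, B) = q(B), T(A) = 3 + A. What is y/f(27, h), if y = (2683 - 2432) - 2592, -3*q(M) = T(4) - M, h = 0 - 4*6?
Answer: 7023/31 ≈ 226.55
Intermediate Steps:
h = -24 (h = 0 - 24 = -24)
q(M) = -7/3 + M/3 (q(M) = -((3 + 4) - M)/3 = -(7 - M)/3 = -7/3 + M/3)
y = -2341 (y = 251 - 2592 = -2341)
f(v, B) = -7/3 + B/3
y/f(27, h) = -2341/(-7/3 + (1/3)*(-24)) = -2341/(-7/3 - 8) = -2341/(-31/3) = -2341*(-3/31) = 7023/31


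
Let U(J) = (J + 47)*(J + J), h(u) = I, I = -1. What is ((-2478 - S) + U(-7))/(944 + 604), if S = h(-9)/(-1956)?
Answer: -5942329/3027888 ≈ -1.9625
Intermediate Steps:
h(u) = -1
U(J) = 2*J*(47 + J) (U(J) = (47 + J)*(2*J) = 2*J*(47 + J))
S = 1/1956 (S = -1/(-1956) = -1*(-1/1956) = 1/1956 ≈ 0.00051125)
((-2478 - S) + U(-7))/(944 + 604) = ((-2478 - 1*1/1956) + 2*(-7)*(47 - 7))/(944 + 604) = ((-2478 - 1/1956) + 2*(-7)*40)/1548 = (-4846969/1956 - 560)*(1/1548) = -5942329/1956*1/1548 = -5942329/3027888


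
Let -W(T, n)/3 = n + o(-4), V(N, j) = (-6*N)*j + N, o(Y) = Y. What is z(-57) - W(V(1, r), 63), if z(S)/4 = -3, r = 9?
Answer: 165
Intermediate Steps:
V(N, j) = N - 6*N*j (V(N, j) = -6*N*j + N = N - 6*N*j)
W(T, n) = 12 - 3*n (W(T, n) = -3*(n - 4) = -3*(-4 + n) = 12 - 3*n)
z(S) = -12 (z(S) = 4*(-3) = -12)
z(-57) - W(V(1, r), 63) = -12 - (12 - 3*63) = -12 - (12 - 189) = -12 - 1*(-177) = -12 + 177 = 165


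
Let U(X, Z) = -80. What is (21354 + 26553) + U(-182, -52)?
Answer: 47827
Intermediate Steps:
(21354 + 26553) + U(-182, -52) = (21354 + 26553) - 80 = 47907 - 80 = 47827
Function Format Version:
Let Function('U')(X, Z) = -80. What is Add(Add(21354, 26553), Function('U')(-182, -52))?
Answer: 47827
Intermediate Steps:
Add(Add(21354, 26553), Function('U')(-182, -52)) = Add(Add(21354, 26553), -80) = Add(47907, -80) = 47827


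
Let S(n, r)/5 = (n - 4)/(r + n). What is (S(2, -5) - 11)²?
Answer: 529/9 ≈ 58.778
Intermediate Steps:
S(n, r) = 5*(-4 + n)/(n + r) (S(n, r) = 5*((n - 4)/(r + n)) = 5*((-4 + n)/(n + r)) = 5*(-4 + n)/(n + r))
(S(2, -5) - 11)² = (5*(-4 + 2)/(2 - 5) - 11)² = (5*(-2)/(-3) - 11)² = (5*(-⅓)*(-2) - 11)² = (10/3 - 11)² = (-23/3)² = 529/9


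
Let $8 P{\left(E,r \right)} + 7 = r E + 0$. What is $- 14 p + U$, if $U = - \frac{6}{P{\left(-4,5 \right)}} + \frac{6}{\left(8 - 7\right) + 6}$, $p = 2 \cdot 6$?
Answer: $- \frac{10418}{63} \approx -165.36$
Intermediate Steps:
$p = 12$
$P{\left(E,r \right)} = - \frac{7}{8} + \frac{E r}{8}$ ($P{\left(E,r \right)} = - \frac{7}{8} + \frac{r E + 0}{8} = - \frac{7}{8} + \frac{E r + 0}{8} = - \frac{7}{8} + \frac{E r}{8}$)
$U = \frac{166}{63}$ ($U = - \frac{6}{- \frac{7}{8} + \frac{1}{8} \left(-4\right) 5} + \frac{6}{\left(8 - 7\right) + 6} = - \frac{6}{- \frac{7}{8} - \frac{5}{2}} + \frac{6}{1 + 6} = - \frac{6}{- \frac{27}{8}} + \frac{6}{7} = \left(-6\right) \left(- \frac{8}{27}\right) + 6 \cdot \frac{1}{7} = \frac{16}{9} + \frac{6}{7} = \frac{166}{63} \approx 2.6349$)
$- 14 p + U = \left(-14\right) 12 + \frac{166}{63} = -168 + \frac{166}{63} = - \frac{10418}{63}$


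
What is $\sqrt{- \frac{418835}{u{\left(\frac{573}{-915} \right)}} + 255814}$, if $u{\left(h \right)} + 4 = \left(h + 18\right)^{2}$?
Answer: $\frac{\sqrt{21700830312980031871}}{9235767} \approx 504.39$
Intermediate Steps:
$u{\left(h \right)} = -4 + \left(18 + h\right)^{2}$ ($u{\left(h \right)} = -4 + \left(h + 18\right)^{2} = -4 + \left(18 + h\right)^{2}$)
$\sqrt{- \frac{418835}{u{\left(\frac{573}{-915} \right)}} + 255814} = \sqrt{- \frac{418835}{-4 + \left(18 + \frac{573}{-915}\right)^{2}} + 255814} = \sqrt{- \frac{418835}{-4 + \left(18 + 573 \left(- \frac{1}{915}\right)\right)^{2}} + 255814} = \sqrt{- \frac{418835}{-4 + \left(18 - \frac{191}{305}\right)^{2}} + 255814} = \sqrt{- \frac{418835}{-4 + \left(\frac{5299}{305}\right)^{2}} + 255814} = \sqrt{- \frac{418835}{-4 + \frac{28079401}{93025}} + 255814} = \sqrt{- \frac{418835}{\frac{27707301}{93025}} + 255814} = \sqrt{\left(-418835\right) \frac{93025}{27707301} + 255814} = \sqrt{- \frac{38962125875}{27707301} + 255814} = \sqrt{\frac{7048953372139}{27707301}} = \frac{\sqrt{21700830312980031871}}{9235767}$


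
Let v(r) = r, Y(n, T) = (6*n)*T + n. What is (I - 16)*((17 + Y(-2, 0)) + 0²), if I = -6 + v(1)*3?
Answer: -285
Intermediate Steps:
Y(n, T) = n + 6*T*n (Y(n, T) = 6*T*n + n = n + 6*T*n)
I = -3 (I = -6 + 1*3 = -6 + 3 = -3)
(I - 16)*((17 + Y(-2, 0)) + 0²) = (-3 - 16)*((17 - 2*(1 + 6*0)) + 0²) = -19*((17 - 2*(1 + 0)) + 0) = -19*((17 - 2*1) + 0) = -19*((17 - 2) + 0) = -19*(15 + 0) = -19*15 = -285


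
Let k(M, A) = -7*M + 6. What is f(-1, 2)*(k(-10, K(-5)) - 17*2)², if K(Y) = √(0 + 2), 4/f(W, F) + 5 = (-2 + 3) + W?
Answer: -7056/5 ≈ -1411.2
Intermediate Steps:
f(W, F) = 4/(-4 + W) (f(W, F) = 4/(-5 + ((-2 + 3) + W)) = 4/(-5 + (1 + W)) = 4/(-4 + W))
K(Y) = √2
k(M, A) = 6 - 7*M
f(-1, 2)*(k(-10, K(-5)) - 17*2)² = (4/(-4 - 1))*((6 - 7*(-10)) - 17*2)² = (4/(-5))*((6 + 70) - 34)² = (4*(-⅕))*(76 - 34)² = -⅘*42² = -⅘*1764 = -7056/5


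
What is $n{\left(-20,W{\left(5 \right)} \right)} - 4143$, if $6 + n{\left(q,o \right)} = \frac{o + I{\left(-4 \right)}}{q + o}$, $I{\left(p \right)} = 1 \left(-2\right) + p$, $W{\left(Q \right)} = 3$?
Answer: $- \frac{70530}{17} \approx -4148.8$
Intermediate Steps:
$I{\left(p \right)} = -2 + p$
$n{\left(q,o \right)} = -6 + \frac{-6 + o}{o + q}$ ($n{\left(q,o \right)} = -6 + \frac{o - 6}{q + o} = -6 + \frac{o - 6}{o + q} = -6 + \frac{-6 + o}{o + q}$)
$n{\left(-20,W{\left(5 \right)} \right)} - 4143 = \frac{-6 - -120 - 15}{3 - 20} - 4143 = \frac{-6 + 120 - 15}{-17} - 4143 = \left(- \frac{1}{17}\right) 99 - 4143 = - \frac{99}{17} - 4143 = - \frac{70530}{17}$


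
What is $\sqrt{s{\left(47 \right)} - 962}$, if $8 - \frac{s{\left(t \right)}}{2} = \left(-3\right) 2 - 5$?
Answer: $2 i \sqrt{231} \approx 30.397 i$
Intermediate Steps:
$s{\left(t \right)} = 38$ ($s{\left(t \right)} = 16 - 2 \left(\left(-3\right) 2 - 5\right) = 16 - 2 \left(-6 - 5\right) = 16 - -22 = 16 + 22 = 38$)
$\sqrt{s{\left(47 \right)} - 962} = \sqrt{38 - 962} = \sqrt{-924} = 2 i \sqrt{231}$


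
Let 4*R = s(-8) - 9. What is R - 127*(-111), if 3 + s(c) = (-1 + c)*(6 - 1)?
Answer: 56331/4 ≈ 14083.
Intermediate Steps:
s(c) = -8 + 5*c (s(c) = -3 + (-1 + c)*(6 - 1) = -3 + (-1 + c)*5 = -3 + (-5 + 5*c) = -8 + 5*c)
R = -57/4 (R = ((-8 + 5*(-8)) - 9)/4 = ((-8 - 40) - 9)/4 = (-48 - 9)/4 = (¼)*(-57) = -57/4 ≈ -14.250)
R - 127*(-111) = -57/4 - 127*(-111) = -57/4 + 14097 = 56331/4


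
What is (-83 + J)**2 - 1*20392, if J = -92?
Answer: 10233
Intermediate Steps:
(-83 + J)**2 - 1*20392 = (-83 - 92)**2 - 1*20392 = (-175)**2 - 20392 = 30625 - 20392 = 10233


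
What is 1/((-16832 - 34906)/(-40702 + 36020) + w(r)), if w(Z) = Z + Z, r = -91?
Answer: -2341/400193 ≈ -0.0058497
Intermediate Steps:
w(Z) = 2*Z
1/((-16832 - 34906)/(-40702 + 36020) + w(r)) = 1/((-16832 - 34906)/(-40702 + 36020) + 2*(-91)) = 1/(-51738/(-4682) - 182) = 1/(-51738*(-1/4682) - 182) = 1/(25869/2341 - 182) = 1/(-400193/2341) = -2341/400193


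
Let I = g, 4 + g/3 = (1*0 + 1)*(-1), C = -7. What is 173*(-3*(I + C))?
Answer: 11418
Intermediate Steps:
g = -15 (g = -12 + 3*((1*0 + 1)*(-1)) = -12 + 3*((0 + 1)*(-1)) = -12 + 3*(1*(-1)) = -12 + 3*(-1) = -12 - 3 = -15)
I = -15
173*(-3*(I + C)) = 173*(-3*(-15 - 7)) = 173*(-3*(-22)) = 173*66 = 11418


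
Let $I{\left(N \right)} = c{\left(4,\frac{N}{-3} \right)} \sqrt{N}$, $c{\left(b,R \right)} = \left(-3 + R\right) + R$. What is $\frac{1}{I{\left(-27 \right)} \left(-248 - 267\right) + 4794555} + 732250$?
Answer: $\frac{1122264357975604637}{1532624592660} + \frac{103 i \sqrt{3}}{102174972844} \approx 7.3225 \cdot 10^{5} + 1.746 \cdot 10^{-9} i$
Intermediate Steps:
$c{\left(b,R \right)} = -3 + 2 R$
$I{\left(N \right)} = \sqrt{N} \left(-3 - \frac{2 N}{3}\right)$ ($I{\left(N \right)} = \left(-3 + 2 \frac{N}{-3}\right) \sqrt{N} = \left(-3 + 2 N \left(- \frac{1}{3}\right)\right) \sqrt{N} = \left(-3 + 2 \left(- \frac{N}{3}\right)\right) \sqrt{N} = \left(-3 - \frac{2 N}{3}\right) \sqrt{N} = \sqrt{N} \left(-3 - \frac{2 N}{3}\right)$)
$\frac{1}{I{\left(-27 \right)} \left(-248 - 267\right) + 4794555} + 732250 = \frac{1}{\frac{\sqrt{-27} \left(-9 - -54\right)}{3} \left(-248 - 267\right) + 4794555} + 732250 = \frac{1}{\frac{3 i \sqrt{3} \left(-9 + 54\right)}{3} \left(-515\right) + 4794555} + 732250 = \frac{1}{\frac{1}{3} \cdot 3 i \sqrt{3} \cdot 45 \left(-515\right) + 4794555} + 732250 = \frac{1}{45 i \sqrt{3} \left(-515\right) + 4794555} + 732250 = \frac{1}{- 23175 i \sqrt{3} + 4794555} + 732250 = \frac{1}{4794555 - 23175 i \sqrt{3}} + 732250 = 732250 + \frac{1}{4794555 - 23175 i \sqrt{3}}$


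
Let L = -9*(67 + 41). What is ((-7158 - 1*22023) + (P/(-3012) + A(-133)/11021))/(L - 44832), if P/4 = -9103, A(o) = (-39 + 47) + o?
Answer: 242067432115/380118830652 ≈ 0.63682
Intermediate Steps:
A(o) = 8 + o
L = -972 (L = -9*108 = -972)
P = -36412 (P = 4*(-9103) = -36412)
((-7158 - 1*22023) + (P/(-3012) + A(-133)/11021))/(L - 44832) = ((-7158 - 1*22023) + (-36412/(-3012) + (8 - 133)/11021))/(-972 - 44832) = ((-7158 - 22023) + (-36412*(-1/3012) - 125*1/11021))/(-45804) = (-29181 + (9103/753 - 125/11021))*(-1/45804) = (-29181 + 100230038/8298813)*(-1/45804) = -242067432115/8298813*(-1/45804) = 242067432115/380118830652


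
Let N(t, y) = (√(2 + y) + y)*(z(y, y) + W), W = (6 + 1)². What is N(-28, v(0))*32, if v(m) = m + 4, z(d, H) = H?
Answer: 6784 + 1696*√6 ≈ 10938.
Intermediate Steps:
v(m) = 4 + m
W = 49 (W = 7² = 49)
N(t, y) = (49 + y)*(y + √(2 + y)) (N(t, y) = (√(2 + y) + y)*(y + 49) = (y + √(2 + y))*(49 + y) = (49 + y)*(y + √(2 + y)))
N(-28, v(0))*32 = ((4 + 0)² + 49*(4 + 0) + 49*√(2 + (4 + 0)) + (4 + 0)*√(2 + (4 + 0)))*32 = (4² + 49*4 + 49*√(2 + 4) + 4*√(2 + 4))*32 = (16 + 196 + 49*√6 + 4*√6)*32 = (212 + 53*√6)*32 = 6784 + 1696*√6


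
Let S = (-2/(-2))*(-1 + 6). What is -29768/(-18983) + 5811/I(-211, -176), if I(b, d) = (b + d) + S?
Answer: -98938837/7251506 ≈ -13.644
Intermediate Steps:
S = 5 (S = -2*(-½)*5 = 1*5 = 5)
I(b, d) = 5 + b + d (I(b, d) = (b + d) + 5 = 5 + b + d)
-29768/(-18983) + 5811/I(-211, -176) = -29768/(-18983) + 5811/(5 - 211 - 176) = -29768*(-1/18983) + 5811/(-382) = 29768/18983 + 5811*(-1/382) = 29768/18983 - 5811/382 = -98938837/7251506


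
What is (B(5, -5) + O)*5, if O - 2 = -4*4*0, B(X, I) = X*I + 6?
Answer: -85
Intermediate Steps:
B(X, I) = 6 + I*X (B(X, I) = I*X + 6 = 6 + I*X)
O = 2 (O = 2 - 4*4*0 = 2 - 16*0 = 2 + 0 = 2)
(B(5, -5) + O)*5 = ((6 - 5*5) + 2)*5 = ((6 - 25) + 2)*5 = (-19 + 2)*5 = -17*5 = -85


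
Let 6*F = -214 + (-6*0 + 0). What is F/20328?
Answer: -107/60984 ≈ -0.0017546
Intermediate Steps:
F = -107/3 (F = (-214 + (-6*0 + 0))/6 = (-214 + (0 + 0))/6 = (-214 + 0)/6 = (1/6)*(-214) = -107/3 ≈ -35.667)
F/20328 = -107/3/20328 = (1/20328)*(-107/3) = -107/60984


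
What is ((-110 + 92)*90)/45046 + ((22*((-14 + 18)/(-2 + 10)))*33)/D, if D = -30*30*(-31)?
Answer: -4807717/209463900 ≈ -0.022952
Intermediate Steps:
D = 27900 (D = -900*(-31) = 27900)
((-110 + 92)*90)/45046 + ((22*((-14 + 18)/(-2 + 10)))*33)/D = ((-110 + 92)*90)/45046 + ((22*((-14 + 18)/(-2 + 10)))*33)/27900 = -18*90*(1/45046) + ((22*(4/8))*33)*(1/27900) = -1620*1/45046 + ((22*(4*(⅛)))*33)*(1/27900) = -810/22523 + ((22*(½))*33)*(1/27900) = -810/22523 + (11*33)*(1/27900) = -810/22523 + 363*(1/27900) = -810/22523 + 121/9300 = -4807717/209463900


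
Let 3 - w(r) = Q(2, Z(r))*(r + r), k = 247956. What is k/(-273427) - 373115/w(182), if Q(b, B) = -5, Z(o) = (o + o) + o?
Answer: -102471738893/498457421 ≈ -205.58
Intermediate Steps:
Z(o) = 3*o (Z(o) = 2*o + o = 3*o)
w(r) = 3 + 10*r (w(r) = 3 - (-5)*(r + r) = 3 - (-5)*2*r = 3 - (-10)*r = 3 + 10*r)
k/(-273427) - 373115/w(182) = 247956/(-273427) - 373115/(3 + 10*182) = 247956*(-1/273427) - 373115/(3 + 1820) = -247956/273427 - 373115/1823 = -102471738893/498457421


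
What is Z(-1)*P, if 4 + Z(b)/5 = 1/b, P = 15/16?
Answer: -375/16 ≈ -23.438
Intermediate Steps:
P = 15/16 (P = 15*(1/16) = 15/16 ≈ 0.93750)
Z(b) = -20 + 5/b
Z(-1)*P = (-20 + 5/(-1))*(15/16) = (-20 + 5*(-1))*(15/16) = (-20 - 5)*(15/16) = -25*15/16 = -375/16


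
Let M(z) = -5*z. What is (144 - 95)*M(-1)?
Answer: 245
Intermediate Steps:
(144 - 95)*M(-1) = (144 - 95)*(-5*(-1)) = 49*5 = 245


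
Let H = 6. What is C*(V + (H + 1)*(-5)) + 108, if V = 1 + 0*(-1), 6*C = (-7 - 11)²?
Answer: -1728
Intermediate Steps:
C = 54 (C = (-7 - 11)²/6 = (⅙)*(-18)² = (⅙)*324 = 54)
V = 1 (V = 1 + 0 = 1)
C*(V + (H + 1)*(-5)) + 108 = 54*(1 + (6 + 1)*(-5)) + 108 = 54*(1 + 7*(-5)) + 108 = 54*(1 - 35) + 108 = 54*(-34) + 108 = -1836 + 108 = -1728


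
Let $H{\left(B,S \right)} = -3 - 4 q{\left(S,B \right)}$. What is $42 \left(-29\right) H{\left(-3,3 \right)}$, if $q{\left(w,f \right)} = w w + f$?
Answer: $32886$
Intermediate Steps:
$q{\left(w,f \right)} = f + w^{2}$ ($q{\left(w,f \right)} = w^{2} + f = f + w^{2}$)
$H{\left(B,S \right)} = -3 - 4 B - 4 S^{2}$ ($H{\left(B,S \right)} = -3 - 4 \left(B + S^{2}\right) = -3 - \left(4 B + 4 S^{2}\right) = -3 - 4 B - 4 S^{2}$)
$42 \left(-29\right) H{\left(-3,3 \right)} = 42 \left(-29\right) \left(-3 - -12 - 4 \cdot 3^{2}\right) = - 1218 \left(-3 + 12 - 36\right) = \left(-1218\right) \left(-27\right) = 32886$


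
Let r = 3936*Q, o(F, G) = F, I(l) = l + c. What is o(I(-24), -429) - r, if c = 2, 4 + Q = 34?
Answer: -118102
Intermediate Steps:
Q = 30 (Q = -4 + 34 = 30)
I(l) = 2 + l (I(l) = l + 2 = 2 + l)
r = 118080 (r = 3936*30 = 118080)
o(I(-24), -429) - r = (2 - 24) - 1*118080 = -22 - 118080 = -118102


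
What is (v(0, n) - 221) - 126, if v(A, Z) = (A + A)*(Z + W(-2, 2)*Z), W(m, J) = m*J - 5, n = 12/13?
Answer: -347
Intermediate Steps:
n = 12/13 (n = 12*(1/13) = 12/13 ≈ 0.92308)
W(m, J) = -5 + J*m (W(m, J) = J*m - 5 = -5 + J*m)
v(A, Z) = -16*A*Z (v(A, Z) = (A + A)*(Z + (-5 + 2*(-2))*Z) = (2*A)*(Z + (-5 - 4)*Z) = (2*A)*(Z - 9*Z) = (2*A)*(-8*Z) = -16*A*Z)
(v(0, n) - 221) - 126 = (-16*0*12/13 - 221) - 126 = (0 - 221) - 126 = -221 - 126 = -347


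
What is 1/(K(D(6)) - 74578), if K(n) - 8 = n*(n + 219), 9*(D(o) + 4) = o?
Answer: -9/677600 ≈ -1.3282e-5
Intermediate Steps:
D(o) = -4 + o/9
K(n) = 8 + n*(219 + n) (K(n) = 8 + n*(n + 219) = 8 + n*(219 + n))
1/(K(D(6)) - 74578) = 1/((8 + (-4 + (1/9)*6)**2 + 219*(-4 + (1/9)*6)) - 74578) = 1/((8 + (-4 + 2/3)**2 + 219*(-4 + 2/3)) - 74578) = 1/((8 + (-10/3)**2 + 219*(-10/3)) - 74578) = 1/((8 + 100/9 - 730) - 74578) = 1/(-6398/9 - 74578) = 1/(-677600/9) = -9/677600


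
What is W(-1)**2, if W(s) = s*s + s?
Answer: 0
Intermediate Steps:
W(s) = s + s**2 (W(s) = s**2 + s = s + s**2)
W(-1)**2 = (-(1 - 1))**2 = (-1*0)**2 = 0**2 = 0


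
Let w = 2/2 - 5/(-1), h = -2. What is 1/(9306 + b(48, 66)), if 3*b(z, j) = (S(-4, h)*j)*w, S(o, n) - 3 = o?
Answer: 1/9174 ≈ 0.00010900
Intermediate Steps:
S(o, n) = 3 + o
w = 6 (w = 2*(1/2) - 5*(-1) = 1 + 5 = 6)
b(z, j) = -2*j (b(z, j) = (((3 - 4)*j)*6)/3 = (-j*6)/3 = (-6*j)/3 = -2*j)
1/(9306 + b(48, 66)) = 1/(9306 - 2*66) = 1/(9306 - 132) = 1/9174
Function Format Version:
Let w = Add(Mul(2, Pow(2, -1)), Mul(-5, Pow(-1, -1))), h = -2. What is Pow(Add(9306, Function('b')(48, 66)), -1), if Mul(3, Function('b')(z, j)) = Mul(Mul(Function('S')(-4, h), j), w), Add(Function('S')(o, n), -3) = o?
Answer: Rational(1, 9174) ≈ 0.00010900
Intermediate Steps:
Function('S')(o, n) = Add(3, o)
w = 6 (w = Add(Mul(2, Rational(1, 2)), Mul(-5, -1)) = Add(1, 5) = 6)
Function('b')(z, j) = Mul(-2, j) (Function('b')(z, j) = Mul(Rational(1, 3), Mul(Mul(Add(3, -4), j), 6)) = Mul(Rational(1, 3), Mul(Mul(-1, j), 6)) = Mul(Rational(1, 3), Mul(-6, j)) = Mul(-2, j))
Pow(Add(9306, Function('b')(48, 66)), -1) = Pow(Add(9306, Mul(-2, 66)), -1) = Pow(Add(9306, -132), -1) = Pow(9174, -1) = Rational(1, 9174)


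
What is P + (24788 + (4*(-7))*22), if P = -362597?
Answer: -338425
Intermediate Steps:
P + (24788 + (4*(-7))*22) = -362597 + (24788 + (4*(-7))*22) = -362597 + (24788 - 28*22) = -362597 + (24788 - 616) = -362597 + 24172 = -338425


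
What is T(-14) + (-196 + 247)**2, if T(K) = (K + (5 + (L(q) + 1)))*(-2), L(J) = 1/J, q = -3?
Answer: 7853/3 ≈ 2617.7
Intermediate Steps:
L(J) = 1/J
T(K) = -34/3 - 2*K (T(K) = (K + (5 + (1/(-3) + 1)))*(-2) = (K + (5 + (-1/3 + 1)))*(-2) = (K + (5 + 2/3))*(-2) = (K + 17/3)*(-2) = (17/3 + K)*(-2) = -34/3 - 2*K)
T(-14) + (-196 + 247)**2 = (-34/3 - 2*(-14)) + (-196 + 247)**2 = (-34/3 + 28) + 51**2 = 50/3 + 2601 = 7853/3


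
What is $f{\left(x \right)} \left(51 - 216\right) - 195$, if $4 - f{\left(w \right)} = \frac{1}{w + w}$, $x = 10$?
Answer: $- \frac{3387}{4} \approx -846.75$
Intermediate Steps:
$f{\left(w \right)} = 4 - \frac{1}{2 w}$ ($f{\left(w \right)} = 4 - \frac{1}{w + w} = 4 - \frac{1}{2 w}$)
$f{\left(x \right)} \left(51 - 216\right) - 195 = \left(4 - \frac{1}{2 \cdot 10}\right) \left(51 - 216\right) - 195 = \left(4 - \frac{1}{20}\right) \left(-165\right) - 195 = \frac{79}{20} \left(-165\right) - 195 = - \frac{2607}{4} - 195 = - \frac{3387}{4}$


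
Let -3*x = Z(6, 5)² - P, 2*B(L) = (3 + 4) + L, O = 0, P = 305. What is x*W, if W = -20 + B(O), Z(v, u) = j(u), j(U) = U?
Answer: -1540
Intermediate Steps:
Z(v, u) = u
B(L) = 7/2 + L/2 (B(L) = ((3 + 4) + L)/2 = (7 + L)/2 = 7/2 + L/2)
W = -33/2 (W = -20 + (7/2 + (½)*0) = -20 + (7/2 + 0) = -20 + 7/2 = -33/2 ≈ -16.500)
x = 280/3 (x = -(5² - 1*305)/3 = -(25 - 305)/3 = -⅓*(-280) = 280/3 ≈ 93.333)
x*W = (280/3)*(-33/2) = -1540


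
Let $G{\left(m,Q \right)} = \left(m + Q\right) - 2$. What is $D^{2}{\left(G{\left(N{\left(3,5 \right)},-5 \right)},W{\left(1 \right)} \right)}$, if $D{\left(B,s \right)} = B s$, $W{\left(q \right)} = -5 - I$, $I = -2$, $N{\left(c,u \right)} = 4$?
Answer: $81$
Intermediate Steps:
$G{\left(m,Q \right)} = -2 + Q + m$ ($G{\left(m,Q \right)} = \left(Q + m\right) - 2 = -2 + Q + m$)
$W{\left(q \right)} = -3$ ($W{\left(q \right)} = -5 - -2 = -5 + 2 = -3$)
$D^{2}{\left(G{\left(N{\left(3,5 \right)},-5 \right)},W{\left(1 \right)} \right)} = \left(\left(-2 - 5 + 4\right) \left(-3\right)\right)^{2} = \left(\left(-3\right) \left(-3\right)\right)^{2} = 9^{2} = 81$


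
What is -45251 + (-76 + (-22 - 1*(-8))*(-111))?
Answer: -43773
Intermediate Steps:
-45251 + (-76 + (-22 - 1*(-8))*(-111)) = -45251 + (-76 + (-22 + 8)*(-111)) = -45251 + (-76 - 14*(-111)) = -45251 + (-76 + 1554) = -45251 + 1478 = -43773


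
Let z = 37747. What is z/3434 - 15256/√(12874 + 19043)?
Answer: 37747/3434 - 15256*√31917/31917 ≈ -74.402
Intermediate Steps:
z/3434 - 15256/√(12874 + 19043) = 37747/3434 - 15256/√(12874 + 19043) = 37747*(1/3434) - 15256*√31917/31917 = 37747/3434 - 15256*√31917/31917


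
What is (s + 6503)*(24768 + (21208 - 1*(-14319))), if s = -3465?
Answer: 183176210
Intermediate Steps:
(s + 6503)*(24768 + (21208 - 1*(-14319))) = (-3465 + 6503)*(24768 + (21208 - 1*(-14319))) = 3038*(24768 + (21208 + 14319)) = 3038*(24768 + 35527) = 3038*60295 = 183176210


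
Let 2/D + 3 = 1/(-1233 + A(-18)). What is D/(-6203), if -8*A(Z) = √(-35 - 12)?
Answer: 583949082/5434823103869 + 16*I*√47/5434823103869 ≈ 0.00010745 + 2.0183e-11*I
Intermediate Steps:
A(Z) = -I*√47/8 (A(Z) = -√(-35 - 12)/8 = -I*√47/8)
D = 2/(-3 + 1/(-1233 - I*√47/8)) ≈ -0.66649 - 1.2519e-7*I
D/(-6203) = (2*(-√47 + 9864*I)/(-29600*I + 3*√47))/(-6203) = (2*(-√47 + 9864*I)/(-29600*I + 3*√47))*(-1/6203) = -2*(-√47 + 9864*I)/(6203*(-29600*I + 3*√47))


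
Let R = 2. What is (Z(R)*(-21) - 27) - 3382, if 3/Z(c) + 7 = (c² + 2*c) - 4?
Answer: -3388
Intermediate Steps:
Z(c) = 3/(-11 + c² + 2*c) (Z(c) = 3/(-7 + ((c² + 2*c) - 4)) = 3/(-7 + (-4 + c² + 2*c)) = 3/(-11 + c² + 2*c))
(Z(R)*(-21) - 27) - 3382 = ((3/(-11 + 2² + 2*2))*(-21) - 27) - 3382 = ((3/(-11 + 4 + 4))*(-21) - 27) - 3382 = ((3/(-3))*(-21) - 27) - 3382 = ((3*(-⅓))*(-21) - 27) - 3382 = (-1*(-21) - 27) - 3382 = (21 - 27) - 3382 = -6 - 3382 = -3388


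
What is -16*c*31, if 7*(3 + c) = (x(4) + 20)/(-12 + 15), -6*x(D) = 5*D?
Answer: 68944/63 ≈ 1094.3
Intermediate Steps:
x(D) = -5*D/6
c = -139/63 (c = -3 + ((-⅚*4 + 20)/(-12 + 15))/7 = -3 + ((-10/3 + 20)/3)/7 = -3 + ((50/3)*(⅓))/7 = -3 + (⅐)*(50/9) = -3 + 50/63 = -139/63 ≈ -2.2063)
-16*c*31 = -16*(-139/63)*31 = (2224/63)*31 = 68944/63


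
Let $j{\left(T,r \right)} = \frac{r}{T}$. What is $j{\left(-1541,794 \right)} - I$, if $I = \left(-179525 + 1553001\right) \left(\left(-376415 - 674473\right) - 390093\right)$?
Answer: $\frac{3049874495551402}{1541} \approx 1.9792 \cdot 10^{12}$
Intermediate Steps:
$I = -1979152819956$ ($I = 1373476 \left(\left(-376415 - 674473\right) - 390093\right) = 1373476 \left(-1050888 - 390093\right) = 1373476 \left(-1440981\right) = -1979152819956$)
$j{\left(-1541,794 \right)} - I = \frac{794}{-1541} - -1979152819956 = 794 \left(- \frac{1}{1541}\right) + 1979152819956 = - \frac{794}{1541} + 1979152819956 = \frac{3049874495551402}{1541}$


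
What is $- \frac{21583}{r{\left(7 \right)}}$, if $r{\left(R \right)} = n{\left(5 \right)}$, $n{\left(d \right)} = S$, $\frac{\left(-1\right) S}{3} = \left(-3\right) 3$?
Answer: $- \frac{21583}{27} \approx -799.37$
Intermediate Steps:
$S = 27$ ($S = - 3 \left(\left(-3\right) 3\right) = \left(-3\right) \left(-9\right) = 27$)
$n{\left(d \right)} = 27$
$r{\left(R \right)} = 27$
$- \frac{21583}{r{\left(7 \right)}} = - \frac{21583}{27}$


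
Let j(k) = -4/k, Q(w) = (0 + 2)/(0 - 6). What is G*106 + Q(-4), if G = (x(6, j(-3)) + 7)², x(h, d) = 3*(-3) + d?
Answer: 421/9 ≈ 46.778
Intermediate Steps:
Q(w) = -⅓ (Q(w) = 2/(-6) = 2*(-⅙) = -⅓)
x(h, d) = -9 + d
G = 4/9 (G = ((-9 - 4/(-3)) + 7)² = ((-9 - 4*(-⅓)) + 7)² = ((-9 + 4/3) + 7)² = (-23/3 + 7)² = (-⅔)² = 4/9 ≈ 0.44444)
G*106 + Q(-4) = (4/9)*106 - ⅓ = 424/9 - ⅓ = 421/9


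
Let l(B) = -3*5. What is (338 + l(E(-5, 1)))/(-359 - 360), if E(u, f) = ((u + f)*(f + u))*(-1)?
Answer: -323/719 ≈ -0.44923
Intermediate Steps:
E(u, f) = -(f + u)² (E(u, f) = ((f + u)*(f + u))*(-1) = (f + u)²*(-1) = -(f + u)²)
l(B) = -15
(338 + l(E(-5, 1)))/(-359 - 360) = (338 - 15)/(-359 - 360) = 323/(-719) = 323*(-1/719) = -323/719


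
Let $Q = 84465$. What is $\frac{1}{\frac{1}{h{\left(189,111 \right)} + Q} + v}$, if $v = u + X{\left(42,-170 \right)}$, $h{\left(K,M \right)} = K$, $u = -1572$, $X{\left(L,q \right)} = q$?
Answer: $- \frac{84654}{147467267} \approx -0.00057405$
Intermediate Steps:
$v = -1742$ ($v = -1572 - 170 = -1742$)
$\frac{1}{\frac{1}{h{\left(189,111 \right)} + Q} + v} = \frac{1}{\frac{1}{189 + 84465} - 1742} = \frac{1}{\frac{1}{84654} - 1742} = \frac{1}{- \frac{147467267}{84654}} = - \frac{84654}{147467267}$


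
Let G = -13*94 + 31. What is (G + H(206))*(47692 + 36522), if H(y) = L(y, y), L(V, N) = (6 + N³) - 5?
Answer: 736083077964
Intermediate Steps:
G = -1191 (G = -1222 + 31 = -1191)
L(V, N) = 1 + N³
H(y) = 1 + y³
(G + H(206))*(47692 + 36522) = (-1191 + (1 + 206³))*(47692 + 36522) = (-1191 + (1 + 8741816))*84214 = (-1191 + 8741817)*84214 = 8740626*84214 = 736083077964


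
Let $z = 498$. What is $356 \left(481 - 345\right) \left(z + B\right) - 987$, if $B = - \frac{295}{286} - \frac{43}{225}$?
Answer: $\frac{773840557691}{32175} \approx 2.4051 \cdot 10^{7}$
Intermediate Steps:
$B = - \frac{78673}{64350}$ ($B = \left(-295\right) \frac{1}{286} - \frac{43}{225} = - \frac{295}{286} - \frac{43}{225} = - \frac{78673}{64350} \approx -1.2226$)
$356 \left(481 - 345\right) \left(z + B\right) - 987 = 356 \left(481 - 345\right) \left(498 - \frac{78673}{64350}\right) - 987 = 356 \cdot 136 \cdot \frac{31967627}{64350} - 987 = 356 \cdot \frac{2173798636}{32175} - 987 = \frac{773872314416}{32175} - 987 = \frac{773840557691}{32175}$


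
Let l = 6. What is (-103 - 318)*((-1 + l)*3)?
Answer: -6315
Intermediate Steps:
(-103 - 318)*((-1 + l)*3) = (-103 - 318)*((-1 + 6)*3) = -2105*3 = -421*15 = -6315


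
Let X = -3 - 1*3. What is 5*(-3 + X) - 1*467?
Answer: -512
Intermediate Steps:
X = -6 (X = -3 - 3 = -6)
5*(-3 + X) - 1*467 = 5*(-3 - 6) - 1*467 = 5*(-9) - 467 = -45 - 467 = -512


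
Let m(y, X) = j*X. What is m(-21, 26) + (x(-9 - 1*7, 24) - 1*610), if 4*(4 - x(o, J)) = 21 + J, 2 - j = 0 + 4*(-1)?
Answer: -1845/4 ≈ -461.25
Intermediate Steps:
j = 6 (j = 2 - (0 + 4*(-1)) = 2 - (0 - 4) = 2 - 1*(-4) = 2 + 4 = 6)
x(o, J) = -5/4 - J/4 (x(o, J) = 4 - (21 + J)/4 = 4 + (-21/4 - J/4) = -5/4 - J/4)
m(y, X) = 6*X
m(-21, 26) + (x(-9 - 1*7, 24) - 1*610) = 6*26 + ((-5/4 - ¼*24) - 1*610) = 156 + ((-5/4 - 6) - 610) = 156 + (-29/4 - 610) = 156 - 2469/4 = -1845/4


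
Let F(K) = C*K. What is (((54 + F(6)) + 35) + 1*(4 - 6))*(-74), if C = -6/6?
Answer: -5994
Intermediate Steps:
C = -1 (C = -6*1/6 = -1)
F(K) = -K
(((54 + F(6)) + 35) + 1*(4 - 6))*(-74) = (((54 - 1*6) + 35) + 1*(4 - 6))*(-74) = (((54 - 6) + 35) + 1*(-2))*(-74) = ((48 + 35) - 2)*(-74) = (83 - 2)*(-74) = 81*(-74) = -5994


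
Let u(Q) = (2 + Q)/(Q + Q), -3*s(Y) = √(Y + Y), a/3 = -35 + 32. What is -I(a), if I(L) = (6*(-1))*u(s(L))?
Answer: 3 + 3*I*√2 ≈ 3.0 + 4.2426*I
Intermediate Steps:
a = -9 (a = 3*(-35 + 32) = 3*(-3) = -9)
s(Y) = -√2*√Y/3 (s(Y) = -√(Y + Y)/3 = -√2*√Y/3)
u(Q) = (2 + Q)/(2*Q) (u(Q) = (2 + Q)/((2*Q)) = (2 + Q)*(1/(2*Q)) = (2 + Q)/(2*Q))
I(L) = 9*√2*(2 - √2*√L/3)/(2*√L) (I(L) = (6*(-1))*((2 - √2*√L/3)/(2*((-√2*√L/3)))) = -3*(-3*√2/(2*√L))*(2 - √2*√L/3) = -(-9)*√2*(2 - √2*√L/3)/(2*√L) = 9*√2*(2 - √2*√L/3)/(2*√L))
-I(a) = -(-3 + 9*√2/√(-9)) = -(-3 + 9*√2*(-I/3)) = -(-3 - 3*I*√2) = 3 + 3*I*√2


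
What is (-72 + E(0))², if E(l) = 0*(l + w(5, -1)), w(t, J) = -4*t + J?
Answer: 5184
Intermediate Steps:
w(t, J) = J - 4*t
E(l) = 0 (E(l) = 0*(l + (-1 - 4*5)) = 0*(l + (-1 - 20)) = 0*(l - 21) = 0*(-21 + l) = 0)
(-72 + E(0))² = (-72 + 0)² = (-72)² = 5184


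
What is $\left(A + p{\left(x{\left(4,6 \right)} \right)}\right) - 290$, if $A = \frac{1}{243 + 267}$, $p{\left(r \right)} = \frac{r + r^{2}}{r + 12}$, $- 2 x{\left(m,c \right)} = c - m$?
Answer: $- \frac{147899}{510} \approx -290.0$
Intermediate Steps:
$x{\left(m,c \right)} = \frac{m}{2} - \frac{c}{2}$ ($x{\left(m,c \right)} = - \frac{c - m}{2} = \frac{m}{2} - \frac{c}{2}$)
$p{\left(r \right)} = \frac{r + r^{2}}{12 + r}$
$A = \frac{1}{510} \approx 0.0019608$
$\left(A + p{\left(x{\left(4,6 \right)} \right)}\right) - 290 = \left(\frac{1}{510} + \frac{\left(\frac{1}{2} \cdot 4 - 3\right) \left(1 + \left(\frac{1}{2} \cdot 4 - 3\right)\right)}{12 + \left(\frac{1}{2} \cdot 4 - 3\right)}\right) - 290 = \left(\frac{1}{510} + \frac{\left(2 - 3\right) \left(1 + \left(2 - 3\right)\right)}{12 + \left(2 - 3\right)}\right) - 290 = \left(\frac{1}{510} - \frac{1 - 1}{12 - 1}\right) - 290 = \left(\frac{1}{510} - \frac{1}{11} \cdot 0\right) - 290 = \left(\frac{1}{510} + 0\right) - 290 = \frac{1}{510} - 290 = - \frac{147899}{510}$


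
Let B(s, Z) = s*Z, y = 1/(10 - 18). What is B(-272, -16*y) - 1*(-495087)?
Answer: 494543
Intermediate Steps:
y = -⅛ (y = 1/(-8) = -⅛ ≈ -0.12500)
B(s, Z) = Z*s
B(-272, -16*y) - 1*(-495087) = -16*(-⅛)*(-272) - 1*(-495087) = 2*(-272) + 495087 = -544 + 495087 = 494543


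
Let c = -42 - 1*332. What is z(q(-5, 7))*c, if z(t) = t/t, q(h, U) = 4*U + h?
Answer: -374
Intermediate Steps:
q(h, U) = h + 4*U
z(t) = 1
c = -374 (c = -42 - 332 = -374)
z(q(-5, 7))*c = 1*(-374) = -374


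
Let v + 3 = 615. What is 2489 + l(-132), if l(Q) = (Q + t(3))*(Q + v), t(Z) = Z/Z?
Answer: -60391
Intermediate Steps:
t(Z) = 1
v = 612 (v = -3 + 615 = 612)
l(Q) = (1 + Q)*(612 + Q) (l(Q) = (Q + 1)*(Q + 612) = (1 + Q)*(612 + Q))
2489 + l(-132) = 2489 + (612 + (-132)² + 613*(-132)) = 2489 + (612 + 17424 - 80916) = 2489 - 62880 = -60391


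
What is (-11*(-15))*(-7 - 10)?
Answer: -2805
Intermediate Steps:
(-11*(-15))*(-7 - 10) = 165*(-17) = -2805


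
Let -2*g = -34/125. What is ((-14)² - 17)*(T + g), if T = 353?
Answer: 7901418/125 ≈ 63211.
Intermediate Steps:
g = 17/125 (g = -(-17)/125 = -½*(-34/125) = 17/125 ≈ 0.13600)
((-14)² - 17)*(T + g) = ((-14)² - 17)*(353 + 17/125) = (196 - 17)*(44142/125) = 179*(44142/125) = 7901418/125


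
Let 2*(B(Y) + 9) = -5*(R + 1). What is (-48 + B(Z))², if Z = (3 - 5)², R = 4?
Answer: 19321/4 ≈ 4830.3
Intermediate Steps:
Z = 4 (Z = (-2)² = 4)
B(Y) = -43/2 (B(Y) = -9 + (-5*(4 + 1))/2 = -9 + (-5*5)/2 = -9 + (½)*(-25) = -9 - 25/2 = -43/2)
(-48 + B(Z))² = (-48 - 43/2)² = (-139/2)² = 19321/4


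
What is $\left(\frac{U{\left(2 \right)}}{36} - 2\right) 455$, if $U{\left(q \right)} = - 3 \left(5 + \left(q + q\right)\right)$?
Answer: $- \frac{5005}{4} \approx -1251.3$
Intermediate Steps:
$U{\left(q \right)} = -15 - 6 q$ ($U{\left(q \right)} = - 3 \left(5 + 2 q\right) = -15 - 6 q$)
$\left(\frac{U{\left(2 \right)}}{36} - 2\right) 455 = \left(\frac{-15 - 12}{36} - 2\right) 455 = \left(\left(-15 - 12\right) \frac{1}{36} - 2\right) 455 = \left(\left(-27\right) \frac{1}{36} - 2\right) 455 = \left(- \frac{3}{4} - 2\right) 455 = \left(- \frac{11}{4}\right) 455 = - \frac{5005}{4}$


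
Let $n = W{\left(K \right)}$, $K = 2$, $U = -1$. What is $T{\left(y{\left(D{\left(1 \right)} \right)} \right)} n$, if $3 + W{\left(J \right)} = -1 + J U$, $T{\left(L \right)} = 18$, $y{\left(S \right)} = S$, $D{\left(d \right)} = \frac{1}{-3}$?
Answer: $-108$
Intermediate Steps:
$D{\left(d \right)} = - \frac{1}{3}$
$W{\left(J \right)} = -4 - J$ ($W{\left(J \right)} = -3 + \left(-1 + J \left(-1\right)\right) = -3 - \left(1 + J\right) = -4 - J$)
$n = -6$ ($n = -4 - 2 = -6$)
$T{\left(y{\left(D{\left(1 \right)} \right)} \right)} n = 18 \left(-6\right) = -108$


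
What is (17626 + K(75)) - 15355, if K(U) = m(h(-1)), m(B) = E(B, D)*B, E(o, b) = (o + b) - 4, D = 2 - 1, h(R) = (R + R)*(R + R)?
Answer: 2275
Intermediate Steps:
h(R) = 4*R² (h(R) = (2*R)*(2*R) = 4*R²)
D = 1
E(o, b) = -4 + b + o (E(o, b) = (b + o) - 4 = -4 + b + o)
m(B) = B*(-3 + B) (m(B) = (-4 + 1 + B)*B = (-3 + B)*B = B*(-3 + B))
K(U) = 4 (K(U) = (4*(-1)²)*(-3 + 4*(-1)²) = (4*1)*(-3 + 4*1) = 4*(-3 + 4) = 4*1 = 4)
(17626 + K(75)) - 15355 = (17626 + 4) - 15355 = 17630 - 15355 = 2275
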